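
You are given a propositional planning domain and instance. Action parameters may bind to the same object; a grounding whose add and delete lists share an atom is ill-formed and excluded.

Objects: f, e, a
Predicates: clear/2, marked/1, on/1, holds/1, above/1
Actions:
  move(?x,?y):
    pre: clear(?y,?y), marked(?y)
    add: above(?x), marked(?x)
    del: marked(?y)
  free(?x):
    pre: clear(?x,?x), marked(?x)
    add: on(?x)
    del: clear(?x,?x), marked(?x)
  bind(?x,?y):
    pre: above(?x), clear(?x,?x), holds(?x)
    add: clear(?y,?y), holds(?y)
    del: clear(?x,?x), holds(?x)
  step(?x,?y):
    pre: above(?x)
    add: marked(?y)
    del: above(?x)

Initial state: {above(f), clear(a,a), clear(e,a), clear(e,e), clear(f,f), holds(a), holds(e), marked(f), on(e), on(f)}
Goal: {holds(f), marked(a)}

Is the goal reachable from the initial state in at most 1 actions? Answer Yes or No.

No

1. move(a,f)  →  {above(a), above(f), clear(a,a), clear(e,a), clear(e,e), clear(f,f), holds(a), holds(e), marked(a), on(e), on(f)}
2. bind(a,f)  →  {above(a), above(f), clear(e,a), clear(e,e), clear(f,f), holds(e), holds(f), marked(a), on(e), on(f)}
optimal plan length = 2; 2 > 1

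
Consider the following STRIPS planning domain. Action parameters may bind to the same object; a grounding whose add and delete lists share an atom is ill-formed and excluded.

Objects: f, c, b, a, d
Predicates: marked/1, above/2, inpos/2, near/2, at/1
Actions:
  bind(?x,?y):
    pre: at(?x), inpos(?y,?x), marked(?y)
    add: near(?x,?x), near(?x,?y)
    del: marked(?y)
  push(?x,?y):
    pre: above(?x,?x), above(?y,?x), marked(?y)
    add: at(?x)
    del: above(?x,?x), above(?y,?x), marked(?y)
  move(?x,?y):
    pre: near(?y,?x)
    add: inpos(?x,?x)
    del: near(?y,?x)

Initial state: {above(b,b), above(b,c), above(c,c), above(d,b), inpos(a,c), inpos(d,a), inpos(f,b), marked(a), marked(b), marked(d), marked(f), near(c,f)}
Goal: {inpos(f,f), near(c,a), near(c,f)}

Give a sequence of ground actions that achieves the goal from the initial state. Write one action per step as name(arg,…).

push(c,b); bind(c,a); push(b,d); bind(b,f); move(f,b)

1. push(c,b)  →  {above(b,b), above(d,b), at(c), inpos(a,c), inpos(d,a), inpos(f,b), marked(a), marked(d), marked(f), near(c,f)}
2. bind(c,a)  →  {above(b,b), above(d,b), at(c), inpos(a,c), inpos(d,a), inpos(f,b), marked(d), marked(f), near(c,a), near(c,c), near(c,f)}
3. push(b,d)  →  {at(b), at(c), inpos(a,c), inpos(d,a), inpos(f,b), marked(f), near(c,a), near(c,c), near(c,f)}
4. bind(b,f)  →  {at(b), at(c), inpos(a,c), inpos(d,a), inpos(f,b), near(b,b), near(b,f), near(c,a), near(c,c), near(c,f)}
5. move(f,b)  →  {at(b), at(c), inpos(a,c), inpos(d,a), inpos(f,b), inpos(f,f), near(b,b), near(c,a), near(c,c), near(c,f)}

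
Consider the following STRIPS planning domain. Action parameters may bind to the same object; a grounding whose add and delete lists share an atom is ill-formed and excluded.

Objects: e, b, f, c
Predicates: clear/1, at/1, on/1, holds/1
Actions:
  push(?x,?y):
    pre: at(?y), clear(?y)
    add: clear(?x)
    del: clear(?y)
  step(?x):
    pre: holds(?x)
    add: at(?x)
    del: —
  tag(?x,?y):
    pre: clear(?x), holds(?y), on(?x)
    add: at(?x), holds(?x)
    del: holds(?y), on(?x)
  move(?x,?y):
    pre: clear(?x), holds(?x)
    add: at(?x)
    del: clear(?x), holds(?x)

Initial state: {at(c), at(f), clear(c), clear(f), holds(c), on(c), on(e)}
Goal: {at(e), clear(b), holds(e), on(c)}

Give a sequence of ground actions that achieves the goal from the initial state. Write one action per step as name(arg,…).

push(e,f); push(b,c); tag(e,c)

1. push(e,f)  →  {at(c), at(f), clear(c), clear(e), holds(c), on(c), on(e)}
2. push(b,c)  →  {at(c), at(f), clear(b), clear(e), holds(c), on(c), on(e)}
3. tag(e,c)  →  {at(c), at(e), at(f), clear(b), clear(e), holds(e), on(c)}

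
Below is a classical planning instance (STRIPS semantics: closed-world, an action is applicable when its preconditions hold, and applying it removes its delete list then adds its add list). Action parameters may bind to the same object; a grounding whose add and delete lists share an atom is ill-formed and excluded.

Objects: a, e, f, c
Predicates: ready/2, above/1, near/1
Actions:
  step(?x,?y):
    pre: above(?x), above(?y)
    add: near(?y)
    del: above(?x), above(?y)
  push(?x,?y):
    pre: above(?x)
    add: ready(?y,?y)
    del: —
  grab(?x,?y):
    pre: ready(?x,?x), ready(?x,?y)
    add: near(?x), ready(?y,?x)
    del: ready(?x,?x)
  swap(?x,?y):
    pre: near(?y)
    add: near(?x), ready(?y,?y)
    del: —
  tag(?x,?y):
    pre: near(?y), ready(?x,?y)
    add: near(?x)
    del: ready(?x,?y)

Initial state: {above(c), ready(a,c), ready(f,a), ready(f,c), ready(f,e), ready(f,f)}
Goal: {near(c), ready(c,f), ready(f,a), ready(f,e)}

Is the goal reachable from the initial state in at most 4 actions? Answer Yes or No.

Yes

1. step(c,c)  →  {near(c), ready(a,c), ready(f,a), ready(f,c), ready(f,e), ready(f,f)}
2. grab(f,c)  →  {near(c), near(f), ready(a,c), ready(c,f), ready(f,a), ready(f,c), ready(f,e)}
optimal plan length = 2; 2 ≤ 4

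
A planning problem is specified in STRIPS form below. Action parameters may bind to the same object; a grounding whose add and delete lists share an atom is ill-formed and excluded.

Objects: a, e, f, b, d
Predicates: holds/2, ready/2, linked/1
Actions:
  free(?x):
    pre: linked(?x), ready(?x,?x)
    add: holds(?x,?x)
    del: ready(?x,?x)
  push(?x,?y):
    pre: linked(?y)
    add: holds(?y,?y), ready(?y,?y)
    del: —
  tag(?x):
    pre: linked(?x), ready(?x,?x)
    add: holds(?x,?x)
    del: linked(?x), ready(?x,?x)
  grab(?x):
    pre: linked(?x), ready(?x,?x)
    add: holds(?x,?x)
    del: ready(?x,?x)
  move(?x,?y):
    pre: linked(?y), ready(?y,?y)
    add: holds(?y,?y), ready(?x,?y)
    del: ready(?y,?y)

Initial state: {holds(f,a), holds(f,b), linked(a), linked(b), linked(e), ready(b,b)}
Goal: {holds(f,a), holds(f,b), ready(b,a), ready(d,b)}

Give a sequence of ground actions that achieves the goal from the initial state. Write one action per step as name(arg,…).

push(a,a); move(b,a); move(d,b)

1. push(a,a)  →  {holds(a,a), holds(f,a), holds(f,b), linked(a), linked(b), linked(e), ready(a,a), ready(b,b)}
2. move(b,a)  →  {holds(a,a), holds(f,a), holds(f,b), linked(a), linked(b), linked(e), ready(b,a), ready(b,b)}
3. move(d,b)  →  {holds(a,a), holds(b,b), holds(f,a), holds(f,b), linked(a), linked(b), linked(e), ready(b,a), ready(d,b)}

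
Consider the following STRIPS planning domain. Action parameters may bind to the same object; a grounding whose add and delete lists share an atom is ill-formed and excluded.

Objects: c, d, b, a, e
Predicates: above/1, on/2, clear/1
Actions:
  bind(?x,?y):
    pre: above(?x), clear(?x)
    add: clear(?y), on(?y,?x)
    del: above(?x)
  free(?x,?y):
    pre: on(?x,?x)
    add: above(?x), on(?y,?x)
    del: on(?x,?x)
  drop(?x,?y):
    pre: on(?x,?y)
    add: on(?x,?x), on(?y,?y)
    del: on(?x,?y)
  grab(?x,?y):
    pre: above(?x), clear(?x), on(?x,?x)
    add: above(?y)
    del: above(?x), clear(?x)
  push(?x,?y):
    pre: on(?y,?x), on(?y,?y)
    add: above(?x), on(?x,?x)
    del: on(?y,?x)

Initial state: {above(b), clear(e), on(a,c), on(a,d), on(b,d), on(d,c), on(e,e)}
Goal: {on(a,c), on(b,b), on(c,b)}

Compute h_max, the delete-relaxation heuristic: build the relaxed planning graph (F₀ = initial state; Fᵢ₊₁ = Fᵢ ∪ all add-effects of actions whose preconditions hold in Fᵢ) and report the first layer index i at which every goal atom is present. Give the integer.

2

F0 = init (7 atoms)
F1 = F0 ∪ {above(e), on(a,a), on(a,e), on(b,b), on(b,e), on(c,c), on(c,e), on(d,d), on(d,e)}  (16 atoms)
F2 = F1 ∪ {above(a), above(c), above(d), clear(a), clear(b), clear(c), clear(d), on(a,b), on(b,a), on(b,c), on(c,a), on(c,b), on(c,d), on(d,a), on(d,b), on(e,a), on(e,b), on(e,c), on(e,d)}  (35 atoms)
goal ⊆ F2  ⇒  h_max = 2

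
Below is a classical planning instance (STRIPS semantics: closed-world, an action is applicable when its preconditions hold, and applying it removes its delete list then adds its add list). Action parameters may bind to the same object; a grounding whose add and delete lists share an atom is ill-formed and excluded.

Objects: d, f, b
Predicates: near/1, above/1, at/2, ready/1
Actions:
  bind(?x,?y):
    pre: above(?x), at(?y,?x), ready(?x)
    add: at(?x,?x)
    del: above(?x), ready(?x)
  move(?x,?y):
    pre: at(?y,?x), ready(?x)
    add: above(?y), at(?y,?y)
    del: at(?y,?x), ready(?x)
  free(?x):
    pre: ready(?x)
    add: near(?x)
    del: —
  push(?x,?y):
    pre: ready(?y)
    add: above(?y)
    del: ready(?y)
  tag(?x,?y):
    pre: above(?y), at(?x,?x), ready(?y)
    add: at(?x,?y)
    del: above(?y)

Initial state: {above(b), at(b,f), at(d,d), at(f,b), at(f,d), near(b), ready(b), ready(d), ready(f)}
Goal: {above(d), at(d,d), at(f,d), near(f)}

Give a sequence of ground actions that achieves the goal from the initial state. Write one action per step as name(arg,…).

1. free(f)  →  {above(b), at(b,f), at(d,d), at(f,b), at(f,d), near(b), near(f), ready(b), ready(d), ready(f)}
2. push(d,d)  →  {above(b), above(d), at(b,f), at(d,d), at(f,b), at(f,d), near(b), near(f), ready(b), ready(f)}

free(f); push(d,d)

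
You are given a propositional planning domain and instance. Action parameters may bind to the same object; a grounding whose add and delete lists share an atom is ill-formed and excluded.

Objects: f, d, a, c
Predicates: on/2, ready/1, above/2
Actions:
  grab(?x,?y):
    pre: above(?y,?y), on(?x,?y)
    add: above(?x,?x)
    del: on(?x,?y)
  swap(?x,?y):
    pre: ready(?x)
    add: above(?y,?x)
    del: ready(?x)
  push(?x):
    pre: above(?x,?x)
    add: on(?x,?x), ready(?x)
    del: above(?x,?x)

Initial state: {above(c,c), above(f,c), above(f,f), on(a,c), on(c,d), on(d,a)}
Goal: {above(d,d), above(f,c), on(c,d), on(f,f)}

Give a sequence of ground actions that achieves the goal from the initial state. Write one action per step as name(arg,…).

1. grab(a,c)  →  {above(a,a), above(c,c), above(f,c), above(f,f), on(c,d), on(d,a)}
2. grab(d,a)  →  {above(a,a), above(c,c), above(d,d), above(f,c), above(f,f), on(c,d)}
3. push(f)  →  {above(a,a), above(c,c), above(d,d), above(f,c), on(c,d), on(f,f), ready(f)}

grab(a,c); grab(d,a); push(f)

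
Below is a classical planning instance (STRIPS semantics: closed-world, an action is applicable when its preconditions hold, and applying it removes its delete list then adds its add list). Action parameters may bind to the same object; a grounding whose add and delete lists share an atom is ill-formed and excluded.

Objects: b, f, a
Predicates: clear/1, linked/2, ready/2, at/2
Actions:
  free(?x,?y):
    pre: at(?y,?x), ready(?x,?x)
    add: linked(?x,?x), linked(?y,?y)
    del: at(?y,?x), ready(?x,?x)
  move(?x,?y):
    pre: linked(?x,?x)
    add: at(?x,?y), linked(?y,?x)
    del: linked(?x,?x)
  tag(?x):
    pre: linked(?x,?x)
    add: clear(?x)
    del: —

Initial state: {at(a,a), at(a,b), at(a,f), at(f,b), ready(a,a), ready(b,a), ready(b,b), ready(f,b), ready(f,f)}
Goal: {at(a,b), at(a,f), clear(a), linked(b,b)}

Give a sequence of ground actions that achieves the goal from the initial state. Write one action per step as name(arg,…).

1. free(b,f)  →  {at(a,a), at(a,b), at(a,f), linked(b,b), linked(f,f), ready(a,a), ready(b,a), ready(f,b), ready(f,f)}
2. free(a,a)  →  {at(a,b), at(a,f), linked(a,a), linked(b,b), linked(f,f), ready(b,a), ready(f,b), ready(f,f)}
3. tag(a)  →  {at(a,b), at(a,f), clear(a), linked(a,a), linked(b,b), linked(f,f), ready(b,a), ready(f,b), ready(f,f)}

free(b,f); free(a,a); tag(a)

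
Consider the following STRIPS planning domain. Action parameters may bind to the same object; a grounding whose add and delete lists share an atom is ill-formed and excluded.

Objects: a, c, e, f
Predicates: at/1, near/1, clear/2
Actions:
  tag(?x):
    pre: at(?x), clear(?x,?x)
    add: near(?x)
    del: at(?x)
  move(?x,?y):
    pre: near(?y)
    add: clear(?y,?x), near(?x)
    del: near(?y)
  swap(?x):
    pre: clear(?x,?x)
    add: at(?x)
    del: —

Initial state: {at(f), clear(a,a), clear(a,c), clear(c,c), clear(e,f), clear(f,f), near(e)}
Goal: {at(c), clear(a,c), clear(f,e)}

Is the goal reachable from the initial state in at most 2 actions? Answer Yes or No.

1. tag(f)  →  {clear(a,a), clear(a,c), clear(c,c), clear(e,f), clear(f,f), near(e), near(f)}
2. move(e,f)  →  {clear(a,a), clear(a,c), clear(c,c), clear(e,f), clear(f,e), clear(f,f), near(e)}
3. swap(c)  →  {at(c), clear(a,a), clear(a,c), clear(c,c), clear(e,f), clear(f,e), clear(f,f), near(e)}
optimal plan length = 3; 3 > 2

No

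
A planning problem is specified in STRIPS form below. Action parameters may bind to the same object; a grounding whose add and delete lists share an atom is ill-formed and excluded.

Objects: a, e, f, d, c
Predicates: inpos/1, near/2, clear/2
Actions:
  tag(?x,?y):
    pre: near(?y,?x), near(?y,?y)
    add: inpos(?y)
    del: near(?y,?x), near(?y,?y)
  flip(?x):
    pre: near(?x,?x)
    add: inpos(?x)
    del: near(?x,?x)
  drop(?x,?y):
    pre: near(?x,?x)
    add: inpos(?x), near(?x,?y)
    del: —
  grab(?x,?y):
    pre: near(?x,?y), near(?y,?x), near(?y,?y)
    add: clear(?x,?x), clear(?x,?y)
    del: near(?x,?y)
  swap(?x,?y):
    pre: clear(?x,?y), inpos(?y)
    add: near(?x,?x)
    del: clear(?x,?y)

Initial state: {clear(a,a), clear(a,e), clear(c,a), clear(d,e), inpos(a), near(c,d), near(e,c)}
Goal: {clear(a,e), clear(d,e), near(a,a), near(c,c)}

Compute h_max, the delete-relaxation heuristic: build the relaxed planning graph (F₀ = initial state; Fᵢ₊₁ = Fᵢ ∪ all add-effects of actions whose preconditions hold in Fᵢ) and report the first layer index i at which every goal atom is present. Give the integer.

1

F0 = init (7 atoms)
F1 = F0 ∪ {near(a,a), near(c,c)}  (9 atoms)
goal ⊆ F1  ⇒  h_max = 1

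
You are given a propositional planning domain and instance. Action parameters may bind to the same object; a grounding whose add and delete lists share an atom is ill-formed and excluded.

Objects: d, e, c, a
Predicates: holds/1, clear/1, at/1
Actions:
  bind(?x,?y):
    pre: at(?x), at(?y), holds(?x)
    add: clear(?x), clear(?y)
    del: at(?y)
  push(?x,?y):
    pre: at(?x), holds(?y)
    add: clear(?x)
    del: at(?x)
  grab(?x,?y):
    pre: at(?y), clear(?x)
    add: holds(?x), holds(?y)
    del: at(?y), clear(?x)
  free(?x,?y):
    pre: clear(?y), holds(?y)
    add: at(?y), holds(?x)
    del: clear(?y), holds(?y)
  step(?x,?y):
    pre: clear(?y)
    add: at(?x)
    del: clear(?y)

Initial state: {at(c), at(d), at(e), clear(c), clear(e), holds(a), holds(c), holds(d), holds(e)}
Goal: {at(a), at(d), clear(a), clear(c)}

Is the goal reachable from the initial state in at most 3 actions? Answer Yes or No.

Yes

1. step(a,e)  →  {at(a), at(c), at(d), at(e), clear(c), holds(a), holds(c), holds(d), holds(e)}
2. bind(a,e)  →  {at(a), at(c), at(d), clear(a), clear(c), clear(e), holds(a), holds(c), holds(d), holds(e)}
optimal plan length = 2; 2 ≤ 3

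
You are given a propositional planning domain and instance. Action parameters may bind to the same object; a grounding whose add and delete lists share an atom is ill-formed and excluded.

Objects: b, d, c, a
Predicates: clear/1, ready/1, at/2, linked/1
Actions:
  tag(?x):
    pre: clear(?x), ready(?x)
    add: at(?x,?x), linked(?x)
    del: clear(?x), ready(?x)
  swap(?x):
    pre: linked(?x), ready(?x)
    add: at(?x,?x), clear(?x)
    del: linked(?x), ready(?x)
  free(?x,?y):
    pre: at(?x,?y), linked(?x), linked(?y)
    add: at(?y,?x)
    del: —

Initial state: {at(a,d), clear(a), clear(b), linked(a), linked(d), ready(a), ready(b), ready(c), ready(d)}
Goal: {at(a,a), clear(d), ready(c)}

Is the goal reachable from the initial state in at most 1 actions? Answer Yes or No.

1. tag(a)  →  {at(a,a), at(a,d), clear(b), linked(a), linked(d), ready(b), ready(c), ready(d)}
2. swap(d)  →  {at(a,a), at(a,d), at(d,d), clear(b), clear(d), linked(a), ready(b), ready(c)}
optimal plan length = 2; 2 > 1

No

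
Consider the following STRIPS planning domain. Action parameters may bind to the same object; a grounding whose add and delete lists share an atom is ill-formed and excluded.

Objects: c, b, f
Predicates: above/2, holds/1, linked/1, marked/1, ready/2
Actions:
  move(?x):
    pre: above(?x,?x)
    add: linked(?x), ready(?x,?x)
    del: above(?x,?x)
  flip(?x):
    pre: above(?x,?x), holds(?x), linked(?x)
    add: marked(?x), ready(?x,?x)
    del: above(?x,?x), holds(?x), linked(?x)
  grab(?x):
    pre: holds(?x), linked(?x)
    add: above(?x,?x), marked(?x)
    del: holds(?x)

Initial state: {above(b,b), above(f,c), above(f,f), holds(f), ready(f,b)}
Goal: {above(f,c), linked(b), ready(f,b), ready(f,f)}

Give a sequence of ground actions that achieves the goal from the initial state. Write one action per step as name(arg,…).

move(b); move(f)

1. move(b)  →  {above(f,c), above(f,f), holds(f), linked(b), ready(b,b), ready(f,b)}
2. move(f)  →  {above(f,c), holds(f), linked(b), linked(f), ready(b,b), ready(f,b), ready(f,f)}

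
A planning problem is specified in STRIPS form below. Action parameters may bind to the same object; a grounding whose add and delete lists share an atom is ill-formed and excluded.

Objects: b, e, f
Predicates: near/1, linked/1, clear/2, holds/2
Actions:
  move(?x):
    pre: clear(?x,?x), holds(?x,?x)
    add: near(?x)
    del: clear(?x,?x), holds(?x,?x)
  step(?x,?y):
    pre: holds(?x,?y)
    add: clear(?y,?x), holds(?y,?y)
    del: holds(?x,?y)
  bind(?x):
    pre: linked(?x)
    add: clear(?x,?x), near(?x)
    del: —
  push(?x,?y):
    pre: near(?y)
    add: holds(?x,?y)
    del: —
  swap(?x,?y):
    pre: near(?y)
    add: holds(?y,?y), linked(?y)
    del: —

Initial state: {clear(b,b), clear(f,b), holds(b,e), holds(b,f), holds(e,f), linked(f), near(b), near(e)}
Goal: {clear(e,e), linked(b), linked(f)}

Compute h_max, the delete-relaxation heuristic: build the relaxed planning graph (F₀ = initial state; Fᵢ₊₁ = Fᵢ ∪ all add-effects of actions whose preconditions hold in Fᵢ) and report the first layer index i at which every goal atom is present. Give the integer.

F0 = init (8 atoms)
F1 = F0 ∪ {clear(e,b), clear(f,e), clear(f,f), holds(b,b), holds(e,b), holds(e,e), holds(f,b), holds(f,e), holds(f,f), linked(b), linked(e), near(f)}  (20 atoms)
F2 = F1 ∪ {clear(b,e), clear(b,f), clear(e,e), clear(e,f)}  (24 atoms)
goal ⊆ F2  ⇒  h_max = 2

2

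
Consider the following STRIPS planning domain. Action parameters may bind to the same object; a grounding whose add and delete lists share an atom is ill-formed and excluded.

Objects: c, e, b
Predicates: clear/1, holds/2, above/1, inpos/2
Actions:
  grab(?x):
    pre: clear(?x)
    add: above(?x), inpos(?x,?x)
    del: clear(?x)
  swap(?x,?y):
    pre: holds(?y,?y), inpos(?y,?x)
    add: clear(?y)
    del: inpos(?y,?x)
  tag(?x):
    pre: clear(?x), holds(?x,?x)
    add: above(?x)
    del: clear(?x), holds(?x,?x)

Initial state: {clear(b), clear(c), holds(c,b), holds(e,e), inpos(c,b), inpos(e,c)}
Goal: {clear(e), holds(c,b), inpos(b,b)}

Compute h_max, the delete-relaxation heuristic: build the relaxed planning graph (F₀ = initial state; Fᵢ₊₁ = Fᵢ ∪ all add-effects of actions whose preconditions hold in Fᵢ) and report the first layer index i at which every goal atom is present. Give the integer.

F0 = init (6 atoms)
F1 = F0 ∪ {above(b), above(c), clear(e), inpos(b,b), inpos(c,c)}  (11 atoms)
goal ⊆ F1  ⇒  h_max = 1

1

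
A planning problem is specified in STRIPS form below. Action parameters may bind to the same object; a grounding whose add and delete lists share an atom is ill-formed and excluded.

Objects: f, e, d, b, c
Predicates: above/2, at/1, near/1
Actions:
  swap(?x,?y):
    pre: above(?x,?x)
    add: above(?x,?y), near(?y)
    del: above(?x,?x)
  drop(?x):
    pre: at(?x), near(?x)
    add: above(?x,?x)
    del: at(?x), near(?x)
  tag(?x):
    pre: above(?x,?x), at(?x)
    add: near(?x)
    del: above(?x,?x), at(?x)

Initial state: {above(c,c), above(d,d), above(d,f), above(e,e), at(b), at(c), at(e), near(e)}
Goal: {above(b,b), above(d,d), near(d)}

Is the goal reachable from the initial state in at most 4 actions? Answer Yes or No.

1. swap(e,d)  →  {above(c,c), above(d,d), above(d,f), above(e,d), at(b), at(c), at(e), near(d), near(e)}
2. swap(c,b)  →  {above(c,b), above(d,d), above(d,f), above(e,d), at(b), at(c), at(e), near(b), near(d), near(e)}
3. drop(b)  →  {above(b,b), above(c,b), above(d,d), above(d,f), above(e,d), at(c), at(e), near(d), near(e)}
optimal plan length = 3; 3 ≤ 4

Yes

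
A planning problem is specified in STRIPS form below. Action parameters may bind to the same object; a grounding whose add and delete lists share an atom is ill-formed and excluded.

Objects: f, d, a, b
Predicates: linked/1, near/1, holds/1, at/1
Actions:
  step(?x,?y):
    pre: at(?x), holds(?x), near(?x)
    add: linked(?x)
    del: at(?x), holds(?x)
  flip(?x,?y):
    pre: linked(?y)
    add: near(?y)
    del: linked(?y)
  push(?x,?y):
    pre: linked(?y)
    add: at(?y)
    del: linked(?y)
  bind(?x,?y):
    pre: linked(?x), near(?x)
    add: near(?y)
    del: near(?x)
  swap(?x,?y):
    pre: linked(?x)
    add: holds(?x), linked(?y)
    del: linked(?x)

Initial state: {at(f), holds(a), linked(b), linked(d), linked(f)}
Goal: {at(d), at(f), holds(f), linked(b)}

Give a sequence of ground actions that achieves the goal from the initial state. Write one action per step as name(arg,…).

1. push(f,d)  →  {at(d), at(f), holds(a), linked(b), linked(f)}
2. swap(f,d)  →  {at(d), at(f), holds(a), holds(f), linked(b), linked(d)}

push(f,d); swap(f,d)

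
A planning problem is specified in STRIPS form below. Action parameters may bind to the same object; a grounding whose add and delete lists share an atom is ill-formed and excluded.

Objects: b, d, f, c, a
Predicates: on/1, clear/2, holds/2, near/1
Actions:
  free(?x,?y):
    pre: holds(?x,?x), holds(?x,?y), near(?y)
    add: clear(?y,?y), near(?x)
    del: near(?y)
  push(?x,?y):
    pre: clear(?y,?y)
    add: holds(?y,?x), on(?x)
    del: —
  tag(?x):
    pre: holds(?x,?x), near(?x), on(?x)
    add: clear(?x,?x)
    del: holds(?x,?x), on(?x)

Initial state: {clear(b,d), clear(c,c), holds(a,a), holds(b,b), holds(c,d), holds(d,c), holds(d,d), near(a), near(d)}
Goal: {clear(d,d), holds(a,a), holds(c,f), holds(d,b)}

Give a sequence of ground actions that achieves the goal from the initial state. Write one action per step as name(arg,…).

push(d,c); push(f,c); tag(d); push(b,d)

1. push(d,c)  →  {clear(b,d), clear(c,c), holds(a,a), holds(b,b), holds(c,d), holds(d,c), holds(d,d), near(a), near(d), on(d)}
2. push(f,c)  →  {clear(b,d), clear(c,c), holds(a,a), holds(b,b), holds(c,d), holds(c,f), holds(d,c), holds(d,d), near(a), near(d), on(d), on(f)}
3. tag(d)  →  {clear(b,d), clear(c,c), clear(d,d), holds(a,a), holds(b,b), holds(c,d), holds(c,f), holds(d,c), near(a), near(d), on(f)}
4. push(b,d)  →  {clear(b,d), clear(c,c), clear(d,d), holds(a,a), holds(b,b), holds(c,d), holds(c,f), holds(d,b), holds(d,c), near(a), near(d), on(b), on(f)}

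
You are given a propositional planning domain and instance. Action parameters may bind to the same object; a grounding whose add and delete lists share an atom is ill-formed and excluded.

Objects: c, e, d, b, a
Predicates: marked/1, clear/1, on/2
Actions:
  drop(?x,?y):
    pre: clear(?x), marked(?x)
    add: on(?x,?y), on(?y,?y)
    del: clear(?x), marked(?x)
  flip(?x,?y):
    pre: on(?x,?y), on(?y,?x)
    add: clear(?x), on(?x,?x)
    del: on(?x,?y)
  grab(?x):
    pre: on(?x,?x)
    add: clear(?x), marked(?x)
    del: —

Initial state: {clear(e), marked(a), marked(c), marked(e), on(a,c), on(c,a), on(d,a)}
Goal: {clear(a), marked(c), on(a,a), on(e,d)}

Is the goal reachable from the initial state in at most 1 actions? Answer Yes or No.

No

1. drop(e,d)  →  {marked(a), marked(c), on(a,c), on(c,a), on(d,a), on(d,d), on(e,d)}
2. flip(a,c)  →  {clear(a), marked(a), marked(c), on(a,a), on(c,a), on(d,a), on(d,d), on(e,d)}
optimal plan length = 2; 2 > 1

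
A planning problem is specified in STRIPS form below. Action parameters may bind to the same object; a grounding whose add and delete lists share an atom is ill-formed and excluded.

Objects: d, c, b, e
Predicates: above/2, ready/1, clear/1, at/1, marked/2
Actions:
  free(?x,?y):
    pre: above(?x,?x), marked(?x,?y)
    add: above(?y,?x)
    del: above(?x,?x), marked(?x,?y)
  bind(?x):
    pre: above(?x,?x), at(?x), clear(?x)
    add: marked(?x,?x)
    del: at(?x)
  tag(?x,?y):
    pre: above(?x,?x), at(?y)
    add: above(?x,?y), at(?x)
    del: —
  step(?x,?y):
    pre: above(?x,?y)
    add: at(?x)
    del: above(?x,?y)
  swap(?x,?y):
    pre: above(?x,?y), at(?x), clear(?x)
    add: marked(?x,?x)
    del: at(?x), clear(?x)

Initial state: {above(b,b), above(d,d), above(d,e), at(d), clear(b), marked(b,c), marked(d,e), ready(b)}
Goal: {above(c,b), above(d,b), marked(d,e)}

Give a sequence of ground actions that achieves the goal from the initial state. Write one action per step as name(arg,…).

tag(b,d); free(b,c); tag(d,b)

1. tag(b,d)  →  {above(b,b), above(b,d), above(d,d), above(d,e), at(b), at(d), clear(b), marked(b,c), marked(d,e), ready(b)}
2. free(b,c)  →  {above(b,d), above(c,b), above(d,d), above(d,e), at(b), at(d), clear(b), marked(d,e), ready(b)}
3. tag(d,b)  →  {above(b,d), above(c,b), above(d,b), above(d,d), above(d,e), at(b), at(d), clear(b), marked(d,e), ready(b)}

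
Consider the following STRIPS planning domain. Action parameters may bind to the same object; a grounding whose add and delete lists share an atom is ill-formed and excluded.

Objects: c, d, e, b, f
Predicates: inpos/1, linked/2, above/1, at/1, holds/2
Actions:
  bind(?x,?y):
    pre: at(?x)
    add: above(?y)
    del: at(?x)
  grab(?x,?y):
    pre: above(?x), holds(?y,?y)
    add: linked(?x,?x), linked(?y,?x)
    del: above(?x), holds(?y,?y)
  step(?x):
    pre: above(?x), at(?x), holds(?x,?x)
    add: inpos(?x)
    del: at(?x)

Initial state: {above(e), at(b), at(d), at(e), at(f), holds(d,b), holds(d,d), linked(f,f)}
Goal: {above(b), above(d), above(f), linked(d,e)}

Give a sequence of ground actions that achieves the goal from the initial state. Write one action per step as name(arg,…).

1. bind(d,d)  →  {above(d), above(e), at(b), at(e), at(f), holds(d,b), holds(d,d), linked(f,f)}
2. bind(e,b)  →  {above(b), above(d), above(e), at(b), at(f), holds(d,b), holds(d,d), linked(f,f)}
3. bind(b,f)  →  {above(b), above(d), above(e), above(f), at(f), holds(d,b), holds(d,d), linked(f,f)}
4. grab(e,d)  →  {above(b), above(d), above(f), at(f), holds(d,b), linked(d,e), linked(e,e), linked(f,f)}

bind(d,d); bind(e,b); bind(b,f); grab(e,d)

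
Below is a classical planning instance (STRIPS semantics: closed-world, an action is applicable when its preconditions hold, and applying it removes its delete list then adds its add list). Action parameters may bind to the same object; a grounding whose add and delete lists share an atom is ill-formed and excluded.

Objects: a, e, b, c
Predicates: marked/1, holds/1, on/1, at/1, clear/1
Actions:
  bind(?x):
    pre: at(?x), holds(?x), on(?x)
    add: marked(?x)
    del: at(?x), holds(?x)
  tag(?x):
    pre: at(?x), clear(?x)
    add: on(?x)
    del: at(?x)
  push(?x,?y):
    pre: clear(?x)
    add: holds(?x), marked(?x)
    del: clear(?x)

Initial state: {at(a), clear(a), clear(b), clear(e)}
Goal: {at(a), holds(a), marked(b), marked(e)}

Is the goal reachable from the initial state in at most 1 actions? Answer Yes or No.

1. push(a,a)  →  {at(a), clear(b), clear(e), holds(a), marked(a)}
2. push(e,a)  →  {at(a), clear(b), holds(a), holds(e), marked(a), marked(e)}
3. push(b,a)  →  {at(a), holds(a), holds(b), holds(e), marked(a), marked(b), marked(e)}
optimal plan length = 3; 3 > 1

No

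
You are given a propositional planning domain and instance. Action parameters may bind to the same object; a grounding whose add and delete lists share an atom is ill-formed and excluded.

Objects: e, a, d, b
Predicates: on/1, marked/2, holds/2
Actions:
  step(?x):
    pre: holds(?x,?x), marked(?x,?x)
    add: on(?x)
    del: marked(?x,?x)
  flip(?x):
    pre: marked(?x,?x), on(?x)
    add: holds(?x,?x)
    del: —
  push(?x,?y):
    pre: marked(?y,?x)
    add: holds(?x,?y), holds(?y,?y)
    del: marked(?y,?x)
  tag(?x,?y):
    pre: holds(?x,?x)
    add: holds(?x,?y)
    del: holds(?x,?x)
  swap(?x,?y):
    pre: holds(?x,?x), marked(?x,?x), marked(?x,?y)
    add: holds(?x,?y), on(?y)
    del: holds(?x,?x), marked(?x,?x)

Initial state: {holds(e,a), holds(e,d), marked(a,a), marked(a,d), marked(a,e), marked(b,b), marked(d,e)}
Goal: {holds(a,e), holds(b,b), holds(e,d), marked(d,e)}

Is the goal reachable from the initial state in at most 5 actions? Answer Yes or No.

1. push(e,a)  →  {holds(a,a), holds(e,a), holds(e,d), marked(a,a), marked(a,d), marked(b,b), marked(d,e)}
2. push(b,b)  →  {holds(a,a), holds(b,b), holds(e,a), holds(e,d), marked(a,a), marked(a,d), marked(d,e)}
3. tag(a,e)  →  {holds(a,e), holds(b,b), holds(e,a), holds(e,d), marked(a,a), marked(a,d), marked(d,e)}
optimal plan length = 3; 3 ≤ 5

Yes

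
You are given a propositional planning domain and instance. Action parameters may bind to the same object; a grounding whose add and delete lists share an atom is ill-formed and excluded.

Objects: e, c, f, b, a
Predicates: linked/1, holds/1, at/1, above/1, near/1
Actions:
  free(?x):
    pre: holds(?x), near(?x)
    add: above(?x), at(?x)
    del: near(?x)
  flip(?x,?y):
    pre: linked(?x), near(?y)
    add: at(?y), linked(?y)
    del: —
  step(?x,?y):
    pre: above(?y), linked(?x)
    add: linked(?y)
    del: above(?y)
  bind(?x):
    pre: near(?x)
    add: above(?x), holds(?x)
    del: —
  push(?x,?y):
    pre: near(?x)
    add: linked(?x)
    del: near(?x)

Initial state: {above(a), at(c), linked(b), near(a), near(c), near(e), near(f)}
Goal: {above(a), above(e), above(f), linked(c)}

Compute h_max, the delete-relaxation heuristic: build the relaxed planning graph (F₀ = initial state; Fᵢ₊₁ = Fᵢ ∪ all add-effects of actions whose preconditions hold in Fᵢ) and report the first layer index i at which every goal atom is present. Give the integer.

F0 = init (7 atoms)
F1 = F0 ∪ {above(c), above(e), above(f), at(a), at(e), at(f), holds(a), holds(c), holds(e), holds(f), linked(a), linked(c), linked(e), linked(f)}  (21 atoms)
goal ⊆ F1  ⇒  h_max = 1

1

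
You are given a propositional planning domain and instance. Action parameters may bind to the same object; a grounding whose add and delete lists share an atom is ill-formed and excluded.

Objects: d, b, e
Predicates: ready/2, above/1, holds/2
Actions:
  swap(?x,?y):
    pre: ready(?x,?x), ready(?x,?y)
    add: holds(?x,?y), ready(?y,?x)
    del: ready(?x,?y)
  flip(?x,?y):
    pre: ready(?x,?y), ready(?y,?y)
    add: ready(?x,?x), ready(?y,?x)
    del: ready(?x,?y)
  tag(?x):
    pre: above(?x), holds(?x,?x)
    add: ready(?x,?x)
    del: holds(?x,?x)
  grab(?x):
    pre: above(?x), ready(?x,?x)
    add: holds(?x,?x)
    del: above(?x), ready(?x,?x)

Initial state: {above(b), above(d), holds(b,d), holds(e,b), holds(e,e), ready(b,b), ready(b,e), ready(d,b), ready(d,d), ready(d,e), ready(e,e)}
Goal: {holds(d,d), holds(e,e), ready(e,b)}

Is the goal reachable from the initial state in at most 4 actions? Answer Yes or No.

Yes

1. swap(b,e)  →  {above(b), above(d), holds(b,d), holds(b,e), holds(e,b), holds(e,e), ready(b,b), ready(d,b), ready(d,d), ready(d,e), ready(e,b), ready(e,e)}
2. grab(d)  →  {above(b), holds(b,d), holds(b,e), holds(d,d), holds(e,b), holds(e,e), ready(b,b), ready(d,b), ready(d,e), ready(e,b), ready(e,e)}
optimal plan length = 2; 2 ≤ 4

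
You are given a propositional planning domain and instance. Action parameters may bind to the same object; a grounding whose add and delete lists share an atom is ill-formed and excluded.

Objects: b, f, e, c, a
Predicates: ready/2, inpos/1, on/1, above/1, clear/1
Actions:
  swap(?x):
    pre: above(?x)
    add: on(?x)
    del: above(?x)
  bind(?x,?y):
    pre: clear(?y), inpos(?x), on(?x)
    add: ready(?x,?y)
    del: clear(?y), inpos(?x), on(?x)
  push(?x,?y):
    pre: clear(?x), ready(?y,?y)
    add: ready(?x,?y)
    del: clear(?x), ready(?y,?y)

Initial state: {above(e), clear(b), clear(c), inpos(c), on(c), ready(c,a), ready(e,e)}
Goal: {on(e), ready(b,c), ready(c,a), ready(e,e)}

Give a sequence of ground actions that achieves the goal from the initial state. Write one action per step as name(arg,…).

1. swap(e)  →  {clear(b), clear(c), inpos(c), on(c), on(e), ready(c,a), ready(e,e)}
2. bind(c,c)  →  {clear(b), on(e), ready(c,a), ready(c,c), ready(e,e)}
3. push(b,c)  →  {on(e), ready(b,c), ready(c,a), ready(e,e)}

swap(e); bind(c,c); push(b,c)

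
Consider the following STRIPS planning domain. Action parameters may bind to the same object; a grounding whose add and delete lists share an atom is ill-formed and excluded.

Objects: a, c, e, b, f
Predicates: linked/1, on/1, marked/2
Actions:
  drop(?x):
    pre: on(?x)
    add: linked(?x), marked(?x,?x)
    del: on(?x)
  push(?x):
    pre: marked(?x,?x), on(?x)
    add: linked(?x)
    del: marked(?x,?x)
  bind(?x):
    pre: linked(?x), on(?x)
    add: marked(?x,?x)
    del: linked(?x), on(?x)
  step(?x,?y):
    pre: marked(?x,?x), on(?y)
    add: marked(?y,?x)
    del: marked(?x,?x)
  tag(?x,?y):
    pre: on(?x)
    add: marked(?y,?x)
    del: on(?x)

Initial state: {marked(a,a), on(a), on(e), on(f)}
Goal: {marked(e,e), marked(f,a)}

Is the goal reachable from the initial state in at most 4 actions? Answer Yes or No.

1. drop(e)  →  {linked(e), marked(a,a), marked(e,e), on(a), on(f)}
2. step(a,f)  →  {linked(e), marked(e,e), marked(f,a), on(a), on(f)}
optimal plan length = 2; 2 ≤ 4

Yes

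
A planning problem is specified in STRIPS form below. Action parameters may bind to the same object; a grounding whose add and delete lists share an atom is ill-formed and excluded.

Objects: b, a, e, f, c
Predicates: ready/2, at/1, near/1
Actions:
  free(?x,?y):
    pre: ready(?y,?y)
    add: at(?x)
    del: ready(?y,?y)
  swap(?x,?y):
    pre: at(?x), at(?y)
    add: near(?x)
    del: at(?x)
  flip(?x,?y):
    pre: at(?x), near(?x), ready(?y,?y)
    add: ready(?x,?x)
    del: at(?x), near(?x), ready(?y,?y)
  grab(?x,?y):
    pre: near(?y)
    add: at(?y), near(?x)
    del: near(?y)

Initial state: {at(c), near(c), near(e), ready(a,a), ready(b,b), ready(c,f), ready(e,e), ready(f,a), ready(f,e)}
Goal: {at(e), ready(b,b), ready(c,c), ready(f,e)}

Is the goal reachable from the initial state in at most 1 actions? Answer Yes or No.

1. free(e,a)  →  {at(c), at(e), near(c), near(e), ready(b,b), ready(c,f), ready(e,e), ready(f,a), ready(f,e)}
2. flip(c,e)  →  {at(e), near(e), ready(b,b), ready(c,c), ready(c,f), ready(f,a), ready(f,e)}
optimal plan length = 2; 2 > 1

No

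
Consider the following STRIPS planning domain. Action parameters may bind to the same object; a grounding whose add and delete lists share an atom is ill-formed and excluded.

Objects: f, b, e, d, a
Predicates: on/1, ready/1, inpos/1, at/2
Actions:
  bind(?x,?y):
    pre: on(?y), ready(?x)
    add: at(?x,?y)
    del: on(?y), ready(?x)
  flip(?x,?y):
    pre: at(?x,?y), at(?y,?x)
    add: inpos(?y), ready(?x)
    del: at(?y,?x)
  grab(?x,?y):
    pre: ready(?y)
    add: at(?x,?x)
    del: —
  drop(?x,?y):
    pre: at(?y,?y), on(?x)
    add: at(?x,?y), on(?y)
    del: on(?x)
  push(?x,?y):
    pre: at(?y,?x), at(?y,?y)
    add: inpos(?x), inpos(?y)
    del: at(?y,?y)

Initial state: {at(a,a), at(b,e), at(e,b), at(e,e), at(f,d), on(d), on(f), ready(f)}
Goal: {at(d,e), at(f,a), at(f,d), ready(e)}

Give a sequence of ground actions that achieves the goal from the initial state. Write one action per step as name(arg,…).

1. flip(e,b)  →  {at(a,a), at(e,b), at(e,e), at(f,d), inpos(b), on(d), on(f), ready(e), ready(f)}
2. drop(f,a)  →  {at(a,a), at(e,b), at(e,e), at(f,a), at(f,d), inpos(b), on(a), on(d), ready(e), ready(f)}
3. drop(d,e)  →  {at(a,a), at(d,e), at(e,b), at(e,e), at(f,a), at(f,d), inpos(b), on(a), on(e), ready(e), ready(f)}

flip(e,b); drop(f,a); drop(d,e)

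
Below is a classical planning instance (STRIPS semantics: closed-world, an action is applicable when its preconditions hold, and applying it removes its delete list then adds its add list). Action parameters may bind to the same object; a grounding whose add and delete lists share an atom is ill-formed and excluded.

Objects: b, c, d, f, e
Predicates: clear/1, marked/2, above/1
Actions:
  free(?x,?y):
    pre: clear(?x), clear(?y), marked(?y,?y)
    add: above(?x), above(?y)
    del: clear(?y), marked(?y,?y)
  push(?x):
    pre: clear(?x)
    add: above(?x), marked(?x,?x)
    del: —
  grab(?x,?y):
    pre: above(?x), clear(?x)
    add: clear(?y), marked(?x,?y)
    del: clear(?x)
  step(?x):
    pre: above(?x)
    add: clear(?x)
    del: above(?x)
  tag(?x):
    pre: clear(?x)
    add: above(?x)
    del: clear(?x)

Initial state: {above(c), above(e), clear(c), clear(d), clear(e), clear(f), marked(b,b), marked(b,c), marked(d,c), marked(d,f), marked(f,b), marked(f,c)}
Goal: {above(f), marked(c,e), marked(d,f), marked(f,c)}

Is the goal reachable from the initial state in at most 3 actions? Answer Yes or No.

1. push(f)  →  {above(c), above(e), above(f), clear(c), clear(d), clear(e), clear(f), marked(b,b), marked(b,c), marked(d,c), marked(d,f), marked(f,b), marked(f,c), marked(f,f)}
2. grab(c,e)  →  {above(c), above(e), above(f), clear(d), clear(e), clear(f), marked(b,b), marked(b,c), marked(c,e), marked(d,c), marked(d,f), marked(f,b), marked(f,c), marked(f,f)}
optimal plan length = 2; 2 ≤ 3

Yes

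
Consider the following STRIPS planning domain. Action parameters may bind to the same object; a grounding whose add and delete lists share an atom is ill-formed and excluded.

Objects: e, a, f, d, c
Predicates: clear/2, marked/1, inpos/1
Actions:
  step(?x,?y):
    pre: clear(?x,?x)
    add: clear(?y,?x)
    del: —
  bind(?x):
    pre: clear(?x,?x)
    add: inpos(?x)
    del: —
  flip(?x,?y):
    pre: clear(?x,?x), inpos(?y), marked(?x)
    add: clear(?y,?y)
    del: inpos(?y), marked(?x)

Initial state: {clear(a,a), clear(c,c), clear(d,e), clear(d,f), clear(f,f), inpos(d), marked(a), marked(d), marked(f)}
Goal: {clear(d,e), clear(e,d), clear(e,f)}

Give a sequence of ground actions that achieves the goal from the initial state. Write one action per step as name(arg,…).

step(f,e); flip(a,d); step(d,e)

1. step(f,e)  →  {clear(a,a), clear(c,c), clear(d,e), clear(d,f), clear(e,f), clear(f,f), inpos(d), marked(a), marked(d), marked(f)}
2. flip(a,d)  →  {clear(a,a), clear(c,c), clear(d,d), clear(d,e), clear(d,f), clear(e,f), clear(f,f), marked(d), marked(f)}
3. step(d,e)  →  {clear(a,a), clear(c,c), clear(d,d), clear(d,e), clear(d,f), clear(e,d), clear(e,f), clear(f,f), marked(d), marked(f)}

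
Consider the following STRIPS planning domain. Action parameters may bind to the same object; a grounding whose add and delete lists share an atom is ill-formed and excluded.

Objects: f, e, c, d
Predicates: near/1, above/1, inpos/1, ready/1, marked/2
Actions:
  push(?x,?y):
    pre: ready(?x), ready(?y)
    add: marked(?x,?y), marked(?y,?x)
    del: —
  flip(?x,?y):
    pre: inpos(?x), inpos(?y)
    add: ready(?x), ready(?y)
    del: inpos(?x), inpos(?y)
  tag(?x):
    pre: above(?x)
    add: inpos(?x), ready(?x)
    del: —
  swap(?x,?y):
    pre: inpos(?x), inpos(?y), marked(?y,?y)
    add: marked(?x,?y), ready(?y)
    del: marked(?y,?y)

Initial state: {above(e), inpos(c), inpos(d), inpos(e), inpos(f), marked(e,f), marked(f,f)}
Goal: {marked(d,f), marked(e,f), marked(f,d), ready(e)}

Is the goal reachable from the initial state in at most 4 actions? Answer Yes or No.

1. flip(f,f)  →  {above(e), inpos(c), inpos(d), inpos(e), marked(e,f), marked(f,f), ready(f)}
2. flip(e,d)  →  {above(e), inpos(c), marked(e,f), marked(f,f), ready(d), ready(e), ready(f)}
3. push(f,d)  →  {above(e), inpos(c), marked(d,f), marked(e,f), marked(f,d), marked(f,f), ready(d), ready(e), ready(f)}
optimal plan length = 3; 3 ≤ 4

Yes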